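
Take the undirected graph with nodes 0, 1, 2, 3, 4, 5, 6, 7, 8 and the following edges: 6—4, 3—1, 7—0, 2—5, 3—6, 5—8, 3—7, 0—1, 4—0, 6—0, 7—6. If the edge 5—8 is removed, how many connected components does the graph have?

3

Before removal there are 2 components.
5—8 is a bridge — removing it separates 5's side from 8's side.
After removal: 3 components.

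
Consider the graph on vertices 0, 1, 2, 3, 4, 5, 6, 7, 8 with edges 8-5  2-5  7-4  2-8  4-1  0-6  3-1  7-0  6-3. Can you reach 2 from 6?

No

The component containing 6 is {0, 1, 3, 4, 6, 7}, and 2 is not in it.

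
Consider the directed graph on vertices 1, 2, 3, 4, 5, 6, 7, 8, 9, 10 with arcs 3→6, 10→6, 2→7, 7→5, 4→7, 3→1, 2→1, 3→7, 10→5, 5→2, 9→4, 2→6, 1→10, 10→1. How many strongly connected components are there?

6

{1, 2, 5, 7, 10} are all mutually reachable — one SCC of size 5.
{3} is an SCC by itself.
{9} is an SCC by itself.
{4} is an SCC by itself.
{8} is an SCC by itself.
(and 1 more singleton SCC)
That gives 6 strongly connected components.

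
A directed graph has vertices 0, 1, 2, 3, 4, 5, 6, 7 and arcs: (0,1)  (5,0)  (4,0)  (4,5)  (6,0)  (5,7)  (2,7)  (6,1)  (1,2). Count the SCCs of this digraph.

8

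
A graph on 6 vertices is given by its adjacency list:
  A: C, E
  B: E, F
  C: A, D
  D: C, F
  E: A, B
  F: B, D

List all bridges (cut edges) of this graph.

none

The edges on the cycle E-B-F-D-C-A-E are not bridges since each lies on that cycle.
Every edge lies on some cycle, so there are no bridges.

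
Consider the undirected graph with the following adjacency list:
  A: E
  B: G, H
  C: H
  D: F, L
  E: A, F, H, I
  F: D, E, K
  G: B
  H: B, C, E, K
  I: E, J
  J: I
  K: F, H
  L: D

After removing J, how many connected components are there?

1

With J gone, the remaining components are: {A, B, C, D, E, F, G, H, I, K, L}.
That is 1 component.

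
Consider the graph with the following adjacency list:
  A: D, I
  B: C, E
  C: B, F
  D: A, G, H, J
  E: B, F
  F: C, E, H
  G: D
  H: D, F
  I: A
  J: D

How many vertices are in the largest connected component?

Starting from A we can reach A, B, C, D, E, F, G, H, I, J. That is one component of size 10.
The largest has 10 vertices.

10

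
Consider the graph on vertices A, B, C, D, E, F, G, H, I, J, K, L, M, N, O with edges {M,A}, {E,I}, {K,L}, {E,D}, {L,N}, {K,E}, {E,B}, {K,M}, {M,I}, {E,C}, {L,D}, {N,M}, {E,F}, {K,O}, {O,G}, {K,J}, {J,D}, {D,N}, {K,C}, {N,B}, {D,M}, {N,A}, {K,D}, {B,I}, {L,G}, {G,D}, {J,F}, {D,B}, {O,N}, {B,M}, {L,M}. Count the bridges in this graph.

The edges on the cycle K-E-F-J-K are not bridges since each lies on that cycle.
Every edge lies on some cycle, so there are no bridges.

0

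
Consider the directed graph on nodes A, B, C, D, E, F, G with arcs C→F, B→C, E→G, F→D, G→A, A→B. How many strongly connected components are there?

7

{A} is an SCC by itself.
{B} is an SCC by itself.
{F} is an SCC by itself.
{D} is an SCC by itself.
{G} is an SCC by itself.
(and 2 more singleton SCCs)
That gives 7 strongly connected components.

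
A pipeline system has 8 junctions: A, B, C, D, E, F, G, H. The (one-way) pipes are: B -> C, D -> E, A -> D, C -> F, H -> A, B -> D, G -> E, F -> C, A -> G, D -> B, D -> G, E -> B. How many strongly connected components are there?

4

{B, D, E, G} are all mutually reachable — one SCC of size 4.
{C, F} are all mutually reachable — one SCC of size 2.
{H} is an SCC by itself.
{A} is an SCC by itself.
That gives 4 strongly connected components.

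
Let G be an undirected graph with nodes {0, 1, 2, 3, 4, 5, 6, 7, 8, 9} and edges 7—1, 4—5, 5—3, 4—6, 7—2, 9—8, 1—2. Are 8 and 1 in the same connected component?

No

The component containing 8 is {8, 9}, and 1 is not in it.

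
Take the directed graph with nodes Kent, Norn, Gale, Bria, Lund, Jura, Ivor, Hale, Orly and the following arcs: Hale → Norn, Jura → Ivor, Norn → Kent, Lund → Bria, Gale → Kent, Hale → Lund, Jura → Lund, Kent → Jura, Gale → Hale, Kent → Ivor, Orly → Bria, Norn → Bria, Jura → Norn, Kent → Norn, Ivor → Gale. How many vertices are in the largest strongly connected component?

{Gale, Hale, Ivor, Jura, Kent, Norn} are all mutually reachable — one SCC of size 6.
{Lund} is an SCC by itself.
{Orly} is an SCC by itself.
{Bria} is an SCC by itself.
The largest has 6 vertices.

6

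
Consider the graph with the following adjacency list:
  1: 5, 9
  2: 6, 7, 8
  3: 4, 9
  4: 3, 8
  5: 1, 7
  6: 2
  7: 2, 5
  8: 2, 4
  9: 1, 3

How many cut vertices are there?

Removing 2 increases the component count from 1 to 2, so 2 is a cut vertex.
By contrast removing 1 leaves 1 component; it is not a cut vertex. No other vertex is a cut vertex either.

1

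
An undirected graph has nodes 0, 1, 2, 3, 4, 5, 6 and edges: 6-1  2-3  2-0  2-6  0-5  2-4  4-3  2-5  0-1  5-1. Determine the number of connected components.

1

Starting from 0 we can reach 0, 1, 2, 3, 4, 5, 6. That is one component of size 7.
Total: 1 component.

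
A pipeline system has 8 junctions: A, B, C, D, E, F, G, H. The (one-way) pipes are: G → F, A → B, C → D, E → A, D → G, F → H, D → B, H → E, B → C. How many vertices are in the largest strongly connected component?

{A, B, C, D, E, F, G, H} are all mutually reachable — one SCC of size 8.
The largest has 8 vertices.

8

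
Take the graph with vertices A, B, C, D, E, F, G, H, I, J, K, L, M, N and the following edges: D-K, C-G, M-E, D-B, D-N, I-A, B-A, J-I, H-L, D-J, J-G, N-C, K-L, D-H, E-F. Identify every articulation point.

Removing D increases the component count from 2 to 3, so D is a cut vertex.
Removing E increases the component count from 2 to 3, so E is a cut vertex.
By contrast removing K leaves 2 components; it is not a cut vertex. No other vertex is a cut vertex either.

D, E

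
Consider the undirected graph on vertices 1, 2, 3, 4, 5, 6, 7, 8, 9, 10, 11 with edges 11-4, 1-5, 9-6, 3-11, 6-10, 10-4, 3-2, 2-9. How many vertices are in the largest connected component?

7 is isolated — a component by itself.
8 is isolated — a component by itself.
Starting from 1 we can reach 1, 5. That is one component of size 2.
Starting from 2 we can reach 2, 3, 4, 6, 9, 10, 11. That is one component of size 7.
The largest has 7 vertices.

7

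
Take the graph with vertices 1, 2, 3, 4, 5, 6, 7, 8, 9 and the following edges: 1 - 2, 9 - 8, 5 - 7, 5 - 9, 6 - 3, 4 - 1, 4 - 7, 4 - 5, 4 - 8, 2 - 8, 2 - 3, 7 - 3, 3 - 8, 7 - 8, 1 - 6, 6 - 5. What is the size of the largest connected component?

9

Starting from 1 we can reach 1, 2, 3, 4, 5, 6, 7, 8, 9. That is one component of size 9.
The largest has 9 vertices.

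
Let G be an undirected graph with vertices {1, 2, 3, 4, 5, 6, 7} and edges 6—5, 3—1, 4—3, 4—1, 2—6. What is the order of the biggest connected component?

3

7 is isolated — a component by itself.
Starting from 1 we can reach 1, 3, 4. That is one component of size 3.
Starting from 2 we can reach 2, 5, 6. That is one component of size 3.
The largest has 3 vertices.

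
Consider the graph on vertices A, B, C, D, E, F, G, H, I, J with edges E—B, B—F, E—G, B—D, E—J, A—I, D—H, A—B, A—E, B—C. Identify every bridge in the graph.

The edges on the cycle A-E-B-A are not bridges since each lies on that cycle.
But removing F—B disconnects F from B; removing B—D disconnects B from D; removing D—H disconnects D from H; removing A—I disconnects A from I — these are bridges.
In total 7 edges are bridges.

A-I, B-C, B-D, B-F, D-H, E-G, E-J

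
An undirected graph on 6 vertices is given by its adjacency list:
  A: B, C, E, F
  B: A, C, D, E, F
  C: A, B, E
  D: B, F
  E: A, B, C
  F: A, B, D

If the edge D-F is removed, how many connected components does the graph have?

1

D and F are still connected via D-B-F, so the component count stays at 1.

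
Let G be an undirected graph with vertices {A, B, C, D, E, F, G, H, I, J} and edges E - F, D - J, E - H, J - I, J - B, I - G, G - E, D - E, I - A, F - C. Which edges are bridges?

A-I, B-J, C-F, E-F, E-H

The edges on the cycle D-J-I-G-E-D are not bridges since each lies on that cycle.
But removing F - C disconnects F from C; removing E - H disconnects E from H; removing J - B disconnects J from B; removing I - A disconnects I from A — these are bridges.
In total 5 edges are bridges.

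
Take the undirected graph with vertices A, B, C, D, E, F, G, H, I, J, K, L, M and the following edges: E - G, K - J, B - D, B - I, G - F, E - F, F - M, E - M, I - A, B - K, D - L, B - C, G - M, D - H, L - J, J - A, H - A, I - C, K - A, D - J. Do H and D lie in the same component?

Yes

From H we can reach A, B, C, D, H, I, J, K, L, which includes D.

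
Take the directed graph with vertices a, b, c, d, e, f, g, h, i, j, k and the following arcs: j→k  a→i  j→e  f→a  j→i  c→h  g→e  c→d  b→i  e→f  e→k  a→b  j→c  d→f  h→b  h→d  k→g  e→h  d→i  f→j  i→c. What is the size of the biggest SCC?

11

{a, b, c, d, e, f, g, h, i, j, k} are all mutually reachable — one SCC of size 11.
The largest has 11 vertices.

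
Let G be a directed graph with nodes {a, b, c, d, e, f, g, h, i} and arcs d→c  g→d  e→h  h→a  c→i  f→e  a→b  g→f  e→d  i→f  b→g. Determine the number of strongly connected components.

1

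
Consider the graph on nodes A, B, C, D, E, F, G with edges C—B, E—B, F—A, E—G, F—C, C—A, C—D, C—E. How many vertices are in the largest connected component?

Starting from A we can reach A, B, C, D, E, F, G. That is one component of size 7.
The largest has 7 vertices.

7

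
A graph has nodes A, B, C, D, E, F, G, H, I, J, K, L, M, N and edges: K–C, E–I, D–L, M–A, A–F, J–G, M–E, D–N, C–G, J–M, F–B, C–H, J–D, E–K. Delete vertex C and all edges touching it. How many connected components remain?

2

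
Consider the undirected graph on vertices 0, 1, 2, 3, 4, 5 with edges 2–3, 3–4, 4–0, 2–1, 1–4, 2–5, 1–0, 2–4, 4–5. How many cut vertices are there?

0

Removing 0, for instance, still leaves 1 component. No single vertex removal increases the component count — the graph has no articulation points.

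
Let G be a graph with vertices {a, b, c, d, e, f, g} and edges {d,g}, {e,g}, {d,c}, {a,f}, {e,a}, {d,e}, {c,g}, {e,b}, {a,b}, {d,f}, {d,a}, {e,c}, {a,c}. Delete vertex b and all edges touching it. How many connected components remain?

1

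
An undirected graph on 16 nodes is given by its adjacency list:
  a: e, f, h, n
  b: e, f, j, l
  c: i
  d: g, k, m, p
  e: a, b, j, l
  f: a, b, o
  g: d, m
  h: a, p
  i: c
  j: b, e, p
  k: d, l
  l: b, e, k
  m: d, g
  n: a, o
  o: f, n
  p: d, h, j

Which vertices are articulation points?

d

Removing d increases the component count from 2 to 3, so d is a cut vertex.
By contrast removing c leaves 2 components; it is not a cut vertex. No other vertex is a cut vertex either.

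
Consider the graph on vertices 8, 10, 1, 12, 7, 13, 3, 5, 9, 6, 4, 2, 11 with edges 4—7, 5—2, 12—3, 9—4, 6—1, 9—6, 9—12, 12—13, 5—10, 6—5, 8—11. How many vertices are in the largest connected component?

11

Starting from 8 we can reach 8, 11. That is one component of size 2.
Starting from 1 we can reach 1, 2, 3, 4, 5, 6, 7, 9, 10, 12, 13. That is one component of size 11.
The largest has 11 vertices.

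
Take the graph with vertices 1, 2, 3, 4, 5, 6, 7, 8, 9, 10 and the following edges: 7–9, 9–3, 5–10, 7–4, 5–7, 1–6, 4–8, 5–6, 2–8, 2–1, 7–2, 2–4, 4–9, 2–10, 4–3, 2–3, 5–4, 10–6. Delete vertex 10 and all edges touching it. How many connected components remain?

With 10 gone, the remaining components are: {1, 2, 3, 4, 5, 6, 7, 8, 9}.
That is 1 component.

1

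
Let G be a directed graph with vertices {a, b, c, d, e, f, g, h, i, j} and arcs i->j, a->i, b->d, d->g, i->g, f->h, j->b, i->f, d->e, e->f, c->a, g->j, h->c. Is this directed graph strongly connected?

From j we can reach every vertex (a, b, c, d, e, f, g, h, i, j), and every vertex can reach j (a, b, c, d, e, f, g, h, i, j). So the whole graph is one strongly connected component.

Yes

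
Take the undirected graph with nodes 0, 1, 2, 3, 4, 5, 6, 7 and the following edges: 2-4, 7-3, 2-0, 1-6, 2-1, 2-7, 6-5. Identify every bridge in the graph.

0-2, 1-2, 1-6, 2-4, 2-7, 3-7, 5-6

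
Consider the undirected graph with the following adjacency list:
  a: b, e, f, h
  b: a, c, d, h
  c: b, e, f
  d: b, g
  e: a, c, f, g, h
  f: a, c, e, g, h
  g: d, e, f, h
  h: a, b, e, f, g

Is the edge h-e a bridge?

After removing h-e, the path h-g-e still connects them, so the edge is not a bridge.

No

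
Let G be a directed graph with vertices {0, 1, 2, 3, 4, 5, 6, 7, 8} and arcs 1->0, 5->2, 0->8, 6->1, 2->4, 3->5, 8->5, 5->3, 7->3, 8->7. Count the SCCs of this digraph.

8

{3, 5} are all mutually reachable — one SCC of size 2.
{8} is an SCC by itself.
{4} is an SCC by itself.
{0} is an SCC by itself.
{1} is an SCC by itself.
(and 3 more singleton SCCs)
That gives 8 strongly connected components.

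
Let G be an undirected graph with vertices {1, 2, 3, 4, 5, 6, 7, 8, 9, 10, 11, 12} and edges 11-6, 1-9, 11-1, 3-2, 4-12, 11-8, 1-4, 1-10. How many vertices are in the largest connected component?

7 is isolated — a component by itself.
5 is isolated — a component by itself.
Starting from 2 we can reach 2, 3. That is one component of size 2.
Starting from 1 we can reach 1, 4, 6, 8, 9, 10, 11, 12. That is one component of size 8.
The largest has 8 vertices.

8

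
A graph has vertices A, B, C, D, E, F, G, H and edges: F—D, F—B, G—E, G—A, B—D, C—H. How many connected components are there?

3

Starting from C we can reach C, H. That is one component of size 2.
Starting from B we can reach B, D, F. That is one component of size 3.
Starting from A we can reach A, E, G. That is one component of size 3.
Total: 3 components.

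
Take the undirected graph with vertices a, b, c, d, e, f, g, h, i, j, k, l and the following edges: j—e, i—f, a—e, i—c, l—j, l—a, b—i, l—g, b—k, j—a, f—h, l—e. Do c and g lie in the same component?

The component containing c is {b, c, f, h, i, k}, and g is not in it.

No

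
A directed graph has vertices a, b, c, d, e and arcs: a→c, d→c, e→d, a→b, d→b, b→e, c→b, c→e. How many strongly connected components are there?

{b, c, d, e} are all mutually reachable — one SCC of size 4.
{a} is an SCC by itself.
That gives 2 strongly connected components.

2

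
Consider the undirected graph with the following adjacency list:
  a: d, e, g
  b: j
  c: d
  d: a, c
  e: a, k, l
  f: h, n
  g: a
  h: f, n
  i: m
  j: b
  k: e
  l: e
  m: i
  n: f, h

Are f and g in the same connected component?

The component containing f is {f, h, n}, and g is not in it.

No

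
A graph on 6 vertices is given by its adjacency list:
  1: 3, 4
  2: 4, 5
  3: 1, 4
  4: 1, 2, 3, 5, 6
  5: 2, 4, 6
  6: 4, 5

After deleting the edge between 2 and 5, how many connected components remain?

1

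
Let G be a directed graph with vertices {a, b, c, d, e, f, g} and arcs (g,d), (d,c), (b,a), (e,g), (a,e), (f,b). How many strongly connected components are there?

7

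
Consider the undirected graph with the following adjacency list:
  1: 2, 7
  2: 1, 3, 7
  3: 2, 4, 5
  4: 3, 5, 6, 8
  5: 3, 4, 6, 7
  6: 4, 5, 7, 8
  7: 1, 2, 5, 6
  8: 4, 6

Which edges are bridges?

The edges on the cycle 5-4-8-6-5 are not bridges since each lies on that cycle.
Every edge lies on some cycle, so there are no bridges.

none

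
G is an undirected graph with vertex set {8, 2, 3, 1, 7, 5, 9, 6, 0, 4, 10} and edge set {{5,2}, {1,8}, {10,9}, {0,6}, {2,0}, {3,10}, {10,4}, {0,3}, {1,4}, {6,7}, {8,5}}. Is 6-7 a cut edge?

Removing 6-7 leaves no path between 6 and 7: the component count goes from 1 to 2. So it is a bridge.

Yes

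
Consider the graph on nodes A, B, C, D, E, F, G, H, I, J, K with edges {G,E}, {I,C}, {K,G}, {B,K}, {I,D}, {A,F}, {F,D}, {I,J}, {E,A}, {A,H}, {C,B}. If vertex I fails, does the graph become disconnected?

Yes

Deleting I raises the number of components from 1 to 2, so I is a cut vertex.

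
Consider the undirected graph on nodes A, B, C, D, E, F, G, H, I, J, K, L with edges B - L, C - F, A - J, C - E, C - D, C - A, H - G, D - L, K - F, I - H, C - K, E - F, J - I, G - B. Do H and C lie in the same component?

Yes

From H we can reach A, B, C, D, E, F, G, H, I, J, K, L, which includes C.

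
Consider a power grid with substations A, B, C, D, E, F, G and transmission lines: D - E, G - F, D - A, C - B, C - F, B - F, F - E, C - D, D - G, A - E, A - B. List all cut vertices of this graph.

none

Removing C, for instance, still leaves 1 component. No single vertex removal increases the component count — the graph has no articulation points.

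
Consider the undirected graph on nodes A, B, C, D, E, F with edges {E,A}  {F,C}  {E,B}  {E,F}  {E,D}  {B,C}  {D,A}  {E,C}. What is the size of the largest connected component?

6

Starting from A we can reach A, B, C, D, E, F. That is one component of size 6.
The largest has 6 vertices.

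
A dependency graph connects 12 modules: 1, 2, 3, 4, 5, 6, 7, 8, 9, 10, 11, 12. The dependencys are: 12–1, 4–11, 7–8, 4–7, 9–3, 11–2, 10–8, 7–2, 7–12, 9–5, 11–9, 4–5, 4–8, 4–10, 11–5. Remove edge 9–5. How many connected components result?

9 and 5 are still connected via 9-11-5, so the component count stays at 2.

2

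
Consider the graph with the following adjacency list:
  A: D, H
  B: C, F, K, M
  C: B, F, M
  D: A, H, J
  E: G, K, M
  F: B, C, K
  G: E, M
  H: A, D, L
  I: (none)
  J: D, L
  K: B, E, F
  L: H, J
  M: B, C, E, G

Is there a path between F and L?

The component containing F is {B, C, E, F, G, K, M}, and L is not in it.

No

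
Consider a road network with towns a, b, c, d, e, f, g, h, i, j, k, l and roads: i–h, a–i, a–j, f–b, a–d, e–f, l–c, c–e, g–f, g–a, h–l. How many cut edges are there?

3

The edges on the cycle g-a-i-h-l-c-e-f-g are not bridges since each lies on that cycle.
But removing d–a disconnects d from a; removing a–j disconnects a from j; removing b–f disconnects b from f — these are bridges.
That makes 3 bridges.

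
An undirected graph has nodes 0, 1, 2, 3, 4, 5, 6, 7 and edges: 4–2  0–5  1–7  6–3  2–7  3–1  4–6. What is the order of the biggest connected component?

6

Starting from 0 we can reach 0, 5. That is one component of size 2.
Starting from 1 we can reach 1, 2, 3, 4, 6, 7. That is one component of size 6.
The largest has 6 vertices.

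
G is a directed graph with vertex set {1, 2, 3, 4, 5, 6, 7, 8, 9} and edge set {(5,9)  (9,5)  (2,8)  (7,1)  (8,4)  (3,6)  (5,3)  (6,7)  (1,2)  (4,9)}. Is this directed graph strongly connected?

Yes

From 7 we can reach every vertex (1, 2, 3, 4, 5, 6, 7, 8, 9), and every vertex can reach 7 (1, 2, 3, 4, 5, 6, 7, 8, 9). So the whole graph is one strongly connected component.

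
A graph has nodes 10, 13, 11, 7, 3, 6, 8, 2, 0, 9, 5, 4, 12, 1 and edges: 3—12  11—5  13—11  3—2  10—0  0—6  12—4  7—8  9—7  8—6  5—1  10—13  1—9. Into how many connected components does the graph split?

2

Starting from 2 we can reach 2, 3, 4, 12. That is one component of size 4.
Starting from 0 we can reach 0, 1, 5, 6, 7, 8, 9, 10, 11, 13. That is one component of size 10.
Total: 2 components.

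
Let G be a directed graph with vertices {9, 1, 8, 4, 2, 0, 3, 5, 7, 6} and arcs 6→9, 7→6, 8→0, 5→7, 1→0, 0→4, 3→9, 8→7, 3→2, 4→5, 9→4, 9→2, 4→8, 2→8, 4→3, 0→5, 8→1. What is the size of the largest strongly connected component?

10

{0, 1, 2, 3, 4, 5, 6, 7, 8, 9} are all mutually reachable — one SCC of size 10.
The largest has 10 vertices.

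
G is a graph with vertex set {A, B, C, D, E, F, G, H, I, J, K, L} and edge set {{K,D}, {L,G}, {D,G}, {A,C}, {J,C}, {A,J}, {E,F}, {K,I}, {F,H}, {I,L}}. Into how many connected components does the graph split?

4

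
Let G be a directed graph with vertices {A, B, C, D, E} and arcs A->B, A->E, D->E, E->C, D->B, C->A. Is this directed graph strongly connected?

There is no directed path from C to D, so the graph is not strongly connected.

No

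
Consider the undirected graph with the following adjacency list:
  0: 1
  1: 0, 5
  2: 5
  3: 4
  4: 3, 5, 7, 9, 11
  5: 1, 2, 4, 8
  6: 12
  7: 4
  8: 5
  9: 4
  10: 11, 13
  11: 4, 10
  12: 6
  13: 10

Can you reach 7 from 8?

Yes

From 8 we can reach 0, 1, 2, 3, 4, 5, 7, 8, 9, 10, 11, 13, which includes 7.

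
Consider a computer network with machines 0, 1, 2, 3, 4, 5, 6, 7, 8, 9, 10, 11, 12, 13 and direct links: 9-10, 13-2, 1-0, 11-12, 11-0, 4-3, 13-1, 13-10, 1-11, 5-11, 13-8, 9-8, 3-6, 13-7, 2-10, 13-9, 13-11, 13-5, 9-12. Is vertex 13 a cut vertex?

Yes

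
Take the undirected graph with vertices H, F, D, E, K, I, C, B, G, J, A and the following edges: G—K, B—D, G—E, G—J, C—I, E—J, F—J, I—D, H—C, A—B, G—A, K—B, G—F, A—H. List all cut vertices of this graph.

Removing G increases the component count from 1 to 2, so G is a cut vertex.
By contrast removing B leaves 1 component; it is not a cut vertex. No other vertex is a cut vertex either.

G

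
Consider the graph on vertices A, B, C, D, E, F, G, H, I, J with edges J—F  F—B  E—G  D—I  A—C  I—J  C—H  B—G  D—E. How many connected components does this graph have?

2

Starting from A we can reach A, C, H. That is one component of size 3.
Starting from B we can reach B, D, E, F, G, I, J. That is one component of size 7.
Total: 2 components.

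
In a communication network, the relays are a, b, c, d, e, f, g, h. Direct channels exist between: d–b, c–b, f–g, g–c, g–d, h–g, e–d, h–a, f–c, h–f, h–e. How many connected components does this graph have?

Starting from a we can reach a, b, c, d, e, f, g, h. That is one component of size 8.
Total: 1 component.

1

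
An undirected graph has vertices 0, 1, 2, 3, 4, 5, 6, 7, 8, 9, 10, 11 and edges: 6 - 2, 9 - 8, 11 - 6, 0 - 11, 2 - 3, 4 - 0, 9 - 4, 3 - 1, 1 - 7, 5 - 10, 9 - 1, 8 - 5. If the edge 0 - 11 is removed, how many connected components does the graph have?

0 and 11 are still connected via 0-4-9-1-3-2-6-11, so the component count stays at 1.

1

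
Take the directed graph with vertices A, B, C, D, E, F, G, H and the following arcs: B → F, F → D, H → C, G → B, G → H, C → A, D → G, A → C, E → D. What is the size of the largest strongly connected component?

4

{B, D, F, G} are all mutually reachable — one SCC of size 4.
{A, C} are all mutually reachable — one SCC of size 2.
{H} is an SCC by itself.
{E} is an SCC by itself.
The largest has 4 vertices.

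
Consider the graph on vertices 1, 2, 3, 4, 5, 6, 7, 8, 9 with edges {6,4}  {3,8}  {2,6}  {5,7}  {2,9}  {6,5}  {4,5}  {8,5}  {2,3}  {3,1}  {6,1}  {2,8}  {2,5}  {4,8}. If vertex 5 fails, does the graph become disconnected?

Deleting 5 raises the number of components from 1 to 2, so 5 is a cut vertex.

Yes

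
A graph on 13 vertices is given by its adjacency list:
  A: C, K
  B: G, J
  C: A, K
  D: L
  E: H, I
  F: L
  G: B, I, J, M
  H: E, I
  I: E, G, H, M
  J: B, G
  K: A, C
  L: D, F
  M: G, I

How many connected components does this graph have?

Starting from D we can reach D, F, L. That is one component of size 3.
Starting from A we can reach A, C, K. That is one component of size 3.
Starting from B we can reach B, E, G, H, I, J, M. That is one component of size 7.
Total: 3 components.

3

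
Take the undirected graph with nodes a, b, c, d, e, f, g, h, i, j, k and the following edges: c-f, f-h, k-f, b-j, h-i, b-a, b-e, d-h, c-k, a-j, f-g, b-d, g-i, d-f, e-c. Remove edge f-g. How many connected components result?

f and g are still connected via f-h-i-g, so the component count stays at 1.

1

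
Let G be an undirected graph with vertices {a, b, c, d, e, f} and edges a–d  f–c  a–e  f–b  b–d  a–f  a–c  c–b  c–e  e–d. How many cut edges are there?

0

The edges on the cycle a-f-c-a are not bridges since each lies on that cycle.
Every edge lies on some cycle, so there are no bridges.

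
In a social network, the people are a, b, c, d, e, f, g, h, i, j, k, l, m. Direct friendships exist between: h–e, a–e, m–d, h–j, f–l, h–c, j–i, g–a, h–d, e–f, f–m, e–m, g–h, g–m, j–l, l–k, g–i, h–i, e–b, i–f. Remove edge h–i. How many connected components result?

1

h and i are still connected via h-g-i, so the component count stays at 1.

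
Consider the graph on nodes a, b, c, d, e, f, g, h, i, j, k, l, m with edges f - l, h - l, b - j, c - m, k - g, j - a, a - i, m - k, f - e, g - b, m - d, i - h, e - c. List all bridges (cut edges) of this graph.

d-m

The edges on the cycle f-e-c-m-k-g-b-j-a-i-h-l-f are not bridges since each lies on that cycle.
But removing m - d disconnects m from d — this is a bridge.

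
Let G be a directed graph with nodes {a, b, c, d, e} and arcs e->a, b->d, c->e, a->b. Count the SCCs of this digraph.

{b} is an SCC by itself.
{c} is an SCC by itself.
{d} is an SCC by itself.
{e} is an SCC by itself.
{a} is an SCC by itself.
That gives 5 strongly connected components.

5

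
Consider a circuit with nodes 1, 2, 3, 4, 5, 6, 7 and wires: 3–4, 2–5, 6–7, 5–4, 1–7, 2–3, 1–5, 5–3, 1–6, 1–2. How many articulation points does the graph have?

1

Removing 1 increases the component count from 1 to 2, so 1 is a cut vertex.
By contrast removing 2 leaves 1 component; it is not a cut vertex. No other vertex is a cut vertex either.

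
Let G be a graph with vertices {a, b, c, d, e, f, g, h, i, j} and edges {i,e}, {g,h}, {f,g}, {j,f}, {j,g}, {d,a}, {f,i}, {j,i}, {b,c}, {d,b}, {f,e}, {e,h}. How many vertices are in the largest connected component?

6

Starting from a we can reach a, b, c, d. That is one component of size 4.
Starting from e we can reach e, f, g, h, i, j. That is one component of size 6.
The largest has 6 vertices.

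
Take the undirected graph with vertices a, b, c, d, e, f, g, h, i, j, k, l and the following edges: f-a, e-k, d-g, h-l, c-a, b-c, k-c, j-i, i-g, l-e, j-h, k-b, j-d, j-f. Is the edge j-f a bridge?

After removing j-f, the path j-h-l-e-k-c-a-f still connects them, so the edge is not a bridge.

No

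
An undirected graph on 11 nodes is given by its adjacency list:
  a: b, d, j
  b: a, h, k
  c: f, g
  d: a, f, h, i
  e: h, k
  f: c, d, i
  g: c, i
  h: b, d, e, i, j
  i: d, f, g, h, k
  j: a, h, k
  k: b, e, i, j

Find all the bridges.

none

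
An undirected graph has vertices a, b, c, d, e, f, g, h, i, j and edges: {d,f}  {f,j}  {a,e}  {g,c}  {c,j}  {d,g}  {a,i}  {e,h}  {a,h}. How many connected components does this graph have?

b is isolated — a component by itself.
Starting from a we can reach a, e, h, i. That is one component of size 4.
Starting from c we can reach c, d, f, g, j. That is one component of size 5.
Total: 3 components.

3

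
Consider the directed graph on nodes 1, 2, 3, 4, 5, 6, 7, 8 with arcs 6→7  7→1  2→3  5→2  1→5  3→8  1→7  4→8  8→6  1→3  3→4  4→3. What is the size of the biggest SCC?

8

{1, 2, 3, 4, 5, 6, 7, 8} are all mutually reachable — one SCC of size 8.
The largest has 8 vertices.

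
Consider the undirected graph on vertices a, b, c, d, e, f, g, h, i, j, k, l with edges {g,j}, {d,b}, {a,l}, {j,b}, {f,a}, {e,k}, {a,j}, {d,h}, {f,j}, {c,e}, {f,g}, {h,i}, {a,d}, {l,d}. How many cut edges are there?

The edges on the cycle a-l-d-b-j-a are not bridges since each lies on that cycle.
But removing h–d disconnects h from d; removing e–k disconnects e from k; removing h–i disconnects h from i; removing c–e disconnects c from e — these are bridges.
That makes 4 bridges.

4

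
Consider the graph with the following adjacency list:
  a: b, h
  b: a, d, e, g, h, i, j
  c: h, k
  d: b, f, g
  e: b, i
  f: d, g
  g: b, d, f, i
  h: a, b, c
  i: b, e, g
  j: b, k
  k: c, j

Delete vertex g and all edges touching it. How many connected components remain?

1

With g gone, the remaining components are: {a, b, c, d, e, f, h, i, j, k}.
That is 1 component.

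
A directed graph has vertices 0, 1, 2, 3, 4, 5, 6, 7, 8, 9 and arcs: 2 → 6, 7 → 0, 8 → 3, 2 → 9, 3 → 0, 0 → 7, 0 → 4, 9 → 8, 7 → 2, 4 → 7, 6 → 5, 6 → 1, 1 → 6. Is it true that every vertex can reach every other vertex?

No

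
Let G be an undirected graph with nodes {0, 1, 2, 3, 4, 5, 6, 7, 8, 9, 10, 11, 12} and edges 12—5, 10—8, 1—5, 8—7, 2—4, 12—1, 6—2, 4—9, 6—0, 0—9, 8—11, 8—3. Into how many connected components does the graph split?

3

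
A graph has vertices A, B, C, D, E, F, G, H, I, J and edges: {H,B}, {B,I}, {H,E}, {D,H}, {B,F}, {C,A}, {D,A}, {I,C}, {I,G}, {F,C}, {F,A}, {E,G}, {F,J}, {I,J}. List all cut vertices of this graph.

none

Removing G, for instance, still leaves 1 component. No single vertex removal increases the component count — the graph has no articulation points.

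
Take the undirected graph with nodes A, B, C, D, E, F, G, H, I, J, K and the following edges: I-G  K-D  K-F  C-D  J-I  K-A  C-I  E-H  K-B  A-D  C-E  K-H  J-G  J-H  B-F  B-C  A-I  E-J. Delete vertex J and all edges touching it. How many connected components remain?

1

With J gone, the remaining components are: {A, B, C, D, E, F, G, H, I, K}.
That is 1 component.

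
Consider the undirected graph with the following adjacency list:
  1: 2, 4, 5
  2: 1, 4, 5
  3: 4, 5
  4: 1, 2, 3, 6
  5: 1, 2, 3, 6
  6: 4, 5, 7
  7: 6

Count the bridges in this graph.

1

The edges on the cycle 5-6-4-3-5 are not bridges since each lies on that cycle.
But removing 7-6 disconnects 7 from 6 — this is a bridge.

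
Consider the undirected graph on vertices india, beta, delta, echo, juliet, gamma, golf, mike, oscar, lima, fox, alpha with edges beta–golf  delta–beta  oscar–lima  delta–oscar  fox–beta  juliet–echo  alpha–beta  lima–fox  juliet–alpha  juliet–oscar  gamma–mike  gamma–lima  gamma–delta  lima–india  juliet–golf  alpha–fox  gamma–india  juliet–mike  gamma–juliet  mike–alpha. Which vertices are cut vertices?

Removing juliet increases the component count from 1 to 2, so juliet is a cut vertex.
By contrast removing fox leaves 1 component; it is not a cut vertex. No other vertex is a cut vertex either.

juliet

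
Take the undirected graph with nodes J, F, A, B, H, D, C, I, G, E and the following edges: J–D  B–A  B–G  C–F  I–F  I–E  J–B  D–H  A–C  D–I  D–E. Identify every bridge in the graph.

B-G, D-H

The edges on the cycle J-B-A-C-F-I-D-J are not bridges since each lies on that cycle.
But removing D–H disconnects D from H; removing G–B disconnects G from B — these are bridges.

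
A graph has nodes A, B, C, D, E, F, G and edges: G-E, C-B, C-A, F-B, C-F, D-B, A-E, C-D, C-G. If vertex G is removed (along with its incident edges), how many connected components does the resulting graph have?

With G gone, the remaining components are: {A, B, C, D, E, F}.
That is 1 component.

1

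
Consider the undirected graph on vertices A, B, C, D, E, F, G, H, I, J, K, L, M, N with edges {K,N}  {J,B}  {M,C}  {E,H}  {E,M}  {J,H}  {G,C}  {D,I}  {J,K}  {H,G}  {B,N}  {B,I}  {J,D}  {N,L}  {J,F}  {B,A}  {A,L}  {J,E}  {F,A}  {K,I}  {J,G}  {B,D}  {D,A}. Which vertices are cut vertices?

Removing J increases the component count from 1 to 2, so J is a cut vertex.
By contrast removing L leaves 1 component; it is not a cut vertex. No other vertex is a cut vertex either.

J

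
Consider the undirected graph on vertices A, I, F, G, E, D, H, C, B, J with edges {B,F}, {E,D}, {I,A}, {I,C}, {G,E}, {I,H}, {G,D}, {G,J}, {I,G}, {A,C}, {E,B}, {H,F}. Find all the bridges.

The edges on the cycle I-G-E-B-F-H-I are not bridges since each lies on that cycle.
But removing J-G disconnects J from G — this is a bridge.

G-J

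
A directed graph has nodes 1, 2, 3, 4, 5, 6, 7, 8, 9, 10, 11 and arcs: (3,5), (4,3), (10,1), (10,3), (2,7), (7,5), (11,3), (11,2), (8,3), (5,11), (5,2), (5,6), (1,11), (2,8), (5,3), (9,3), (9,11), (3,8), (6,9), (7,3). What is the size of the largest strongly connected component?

{2, 3, 5, 6, 7, 8, 9, 11} are all mutually reachable — one SCC of size 8.
{10} is an SCC by itself.
{4} is an SCC by itself.
{1} is an SCC by itself.
The largest has 8 vertices.

8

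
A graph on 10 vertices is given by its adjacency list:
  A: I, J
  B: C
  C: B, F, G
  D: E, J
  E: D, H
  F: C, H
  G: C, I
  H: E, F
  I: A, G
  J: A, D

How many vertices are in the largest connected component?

Starting from A we can reach A, B, C, D, E, F, G, H, I, J. That is one component of size 10.
The largest has 10 vertices.

10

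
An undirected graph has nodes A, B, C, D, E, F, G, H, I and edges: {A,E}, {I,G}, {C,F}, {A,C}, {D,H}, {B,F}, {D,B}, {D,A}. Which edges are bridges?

A-E, D-H, G-I

The edges on the cycle D-A-C-F-B-D are not bridges since each lies on that cycle.
But removing A-E disconnects A from E; removing G-I disconnects G from I; removing D-H disconnects D from H — these are bridges.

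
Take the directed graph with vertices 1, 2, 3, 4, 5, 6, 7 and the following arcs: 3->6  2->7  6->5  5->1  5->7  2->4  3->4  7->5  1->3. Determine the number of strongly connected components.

{1, 3, 5, 6, 7} are all mutually reachable — one SCC of size 5.
{4} is an SCC by itself.
{2} is an SCC by itself.
That gives 3 strongly connected components.

3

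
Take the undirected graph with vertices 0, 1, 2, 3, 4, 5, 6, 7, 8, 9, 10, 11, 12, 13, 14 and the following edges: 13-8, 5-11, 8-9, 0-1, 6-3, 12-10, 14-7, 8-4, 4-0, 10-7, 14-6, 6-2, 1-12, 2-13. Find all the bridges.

11-5, 3-6, 8-9

The edges on the cycle 14-6-2-13-8-4-0-1-12-10-7-14 are not bridges since each lies on that cycle.
But removing 6-3 disconnects 6 from 3; removing 8-9 disconnects 8 from 9; removing 5-11 disconnects 5 from 11 — these are bridges.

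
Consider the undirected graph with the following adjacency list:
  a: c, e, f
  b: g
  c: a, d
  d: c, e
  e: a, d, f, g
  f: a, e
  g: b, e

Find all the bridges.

b-g, e-g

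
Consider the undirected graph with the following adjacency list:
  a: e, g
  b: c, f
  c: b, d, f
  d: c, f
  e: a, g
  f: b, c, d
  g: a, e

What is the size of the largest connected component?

Starting from a we can reach a, e, g. That is one component of size 3.
Starting from b we can reach b, c, d, f. That is one component of size 4.
The largest has 4 vertices.

4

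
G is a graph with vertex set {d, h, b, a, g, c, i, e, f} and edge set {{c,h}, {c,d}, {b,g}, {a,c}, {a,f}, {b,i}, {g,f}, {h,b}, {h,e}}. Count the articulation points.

Removing b increases the component count from 1 to 2, so b is a cut vertex.
Removing c increases the component count from 1 to 2, so c is a cut vertex.
Removing h increases the component count from 1 to 2, so h is a cut vertex.
By contrast removing f leaves 1 component; it is not a cut vertex. No other vertex is a cut vertex either.

3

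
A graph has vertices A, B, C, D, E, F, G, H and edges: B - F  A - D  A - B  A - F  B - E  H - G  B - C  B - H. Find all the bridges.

The edges on the cycle A-B-F-A are not bridges since each lies on that cycle.
But removing B - C disconnects B from C; removing B - E disconnects B from E; removing A - D disconnects A from D; removing H - G disconnects H from G — these are bridges.
In total 5 edges are bridges.

A-D, B-C, B-E, B-H, G-H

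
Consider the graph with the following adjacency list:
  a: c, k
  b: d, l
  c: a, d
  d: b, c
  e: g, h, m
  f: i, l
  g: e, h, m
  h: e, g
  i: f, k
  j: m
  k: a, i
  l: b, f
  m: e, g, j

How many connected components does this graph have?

2

Starting from e we can reach e, g, h, j, m. That is one component of size 5.
Starting from a we can reach a, b, c, d, f, i, k, l. That is one component of size 8.
Total: 2 components.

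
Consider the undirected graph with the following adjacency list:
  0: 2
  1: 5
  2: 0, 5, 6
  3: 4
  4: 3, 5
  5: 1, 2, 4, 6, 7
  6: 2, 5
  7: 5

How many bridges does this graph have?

The edges on the cycle 2-6-5-2 are not bridges since each lies on that cycle.
But removing 5-4 disconnects 5 from 4; removing 4-3 disconnects 4 from 3; removing 5-1 disconnects 5 from 1; removing 2-0 disconnects 2 from 0 — these are bridges.
In total 5 edges are bridges.

5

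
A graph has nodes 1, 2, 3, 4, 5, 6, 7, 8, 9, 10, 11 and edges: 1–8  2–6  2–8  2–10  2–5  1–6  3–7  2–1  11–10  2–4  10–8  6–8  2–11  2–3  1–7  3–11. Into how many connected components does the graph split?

9 is isolated — a component by itself.
Starting from 1 we can reach 1, 2, 3, 4, 5, 6, 7, 8, 10, 11. That is one component of size 10.
Total: 2 components.

2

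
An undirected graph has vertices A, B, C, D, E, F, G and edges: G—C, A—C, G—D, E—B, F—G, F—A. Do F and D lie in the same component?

Yes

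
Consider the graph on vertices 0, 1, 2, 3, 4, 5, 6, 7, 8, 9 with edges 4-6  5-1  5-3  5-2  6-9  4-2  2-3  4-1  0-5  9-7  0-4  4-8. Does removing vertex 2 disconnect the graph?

No

Deleting 2 leaves 1 component (was 1) (its neighbors 3, 4, 5 remain connected to each other), so 2 is not a cut vertex.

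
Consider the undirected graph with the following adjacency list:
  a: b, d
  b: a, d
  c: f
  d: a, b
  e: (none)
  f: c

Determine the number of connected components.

e is isolated — a component by itself.
Starting from c we can reach c, f. That is one component of size 2.
Starting from a we can reach a, b, d. That is one component of size 3.
Total: 3 components.

3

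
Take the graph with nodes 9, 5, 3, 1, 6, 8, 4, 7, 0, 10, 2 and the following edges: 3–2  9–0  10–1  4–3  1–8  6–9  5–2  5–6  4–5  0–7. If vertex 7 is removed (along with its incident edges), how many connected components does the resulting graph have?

2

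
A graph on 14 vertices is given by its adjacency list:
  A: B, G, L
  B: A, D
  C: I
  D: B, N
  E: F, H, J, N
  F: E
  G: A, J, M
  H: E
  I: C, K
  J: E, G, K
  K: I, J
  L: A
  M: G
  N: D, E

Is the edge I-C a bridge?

Yes

Removing I-C leaves no path between I and C: the component count goes from 1 to 2. So it is a bridge.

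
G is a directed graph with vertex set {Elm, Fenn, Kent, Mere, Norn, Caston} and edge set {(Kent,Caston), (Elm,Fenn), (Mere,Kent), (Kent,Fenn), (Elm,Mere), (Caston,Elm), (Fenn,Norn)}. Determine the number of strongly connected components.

{Elm, Kent, Mere, Caston} are all mutually reachable — one SCC of size 4.
{Norn} is an SCC by itself.
{Fenn} is an SCC by itself.
That gives 3 strongly connected components.

3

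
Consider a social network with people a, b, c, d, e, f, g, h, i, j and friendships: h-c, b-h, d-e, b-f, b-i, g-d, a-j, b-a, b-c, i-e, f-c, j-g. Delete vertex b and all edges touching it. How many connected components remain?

With b gone, the remaining components are: {c, f, h}; {a, d, e, g, i, j}.
That is 2 components.

2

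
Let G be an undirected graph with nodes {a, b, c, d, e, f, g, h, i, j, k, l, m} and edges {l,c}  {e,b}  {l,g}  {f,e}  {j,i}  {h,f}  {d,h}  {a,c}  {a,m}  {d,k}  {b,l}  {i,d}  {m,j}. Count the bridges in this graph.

The edges on the cycle a-m-j-i-d-h-f-e-b-l-c-a are not bridges since each lies on that cycle.
But removing l - g disconnects l from g; removing d - k disconnects d from k — these are bridges.
That makes 2 bridges.

2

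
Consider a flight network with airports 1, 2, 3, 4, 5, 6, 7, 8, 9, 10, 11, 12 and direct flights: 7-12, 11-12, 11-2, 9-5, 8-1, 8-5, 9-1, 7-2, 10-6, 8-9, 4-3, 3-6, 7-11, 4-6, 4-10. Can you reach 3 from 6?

Yes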